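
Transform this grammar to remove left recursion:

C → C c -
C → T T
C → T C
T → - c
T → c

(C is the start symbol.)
C is directly left-recursive. The standard transformation for
  A → A α₁ | ... | A α_m | β₁ | ... | β_n
is
  A  → β₁ A' | ... | β_n A'
  A' → α₁ A' | ... | α_m A' | ε

C → T T becomes C → T T C'
C → T C becomes C → T C C'
C → C c - becomes C' → c - C'
Add C' → ε

Productions for other non-terminals are unchanged:
  T → - c
  T → c

Resulting grammar:
C → T T C'
C → T C C'
C' → c - C'
C' → ε
T → - c
T → c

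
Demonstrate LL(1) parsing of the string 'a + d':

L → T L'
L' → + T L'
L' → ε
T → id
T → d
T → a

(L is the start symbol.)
Stack is shown with the top on the left.

Stack     Input    Action
-------------------------
L $       a + d $  output L → T L'
T L' $    a + d $  output T → a
a L' $    a + d $  match 'a'
L' $      + d $    output L' → + T L'
+ T L' $  + d $    match '+'
T L' $    d $      output T → d
d L' $    d $      match 'd'
L' $      $        output L' → ε
$         $        accept

The string is accepted.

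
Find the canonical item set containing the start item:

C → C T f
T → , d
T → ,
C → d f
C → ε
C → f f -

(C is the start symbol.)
First, augment the grammar with C' → C
I₀ = CLOSURE({ [C' → . C] }):
  [C' → . C] has the dot before C: add [C → . C T f], [C → . d f], [C → .], [C → . f f -]
No further items can be added.

I₀ = { [C → . C T f], [C → . d f], [C → . f f -], [C → .], [C' → . C] }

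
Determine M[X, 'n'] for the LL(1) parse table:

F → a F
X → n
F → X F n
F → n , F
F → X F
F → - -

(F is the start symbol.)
To find M[X, 'n'], we find productions for X where 'n' is in the predict set (PREDICT(N → α) = (FIRST(α) \ {ε}) ∪ (FOLLOW(N) if α ⇒* ε)).

X → n: PREDICT = { 'n' }
  'n' is in predict set, so this production goes in M[X, 'n']

M[X, 'n'] = X → n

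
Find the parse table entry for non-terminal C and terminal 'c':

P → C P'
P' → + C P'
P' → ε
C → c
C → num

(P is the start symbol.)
C → c

To find M[C, 'c'], we find productions for C where 'c' is in the predict set (PREDICT(N → α) = (FIRST(α) \ {ε}) ∪ (FOLLOW(N) if α ⇒* ε)).

C → c: PREDICT = { 'c' }
  'c' is in predict set, so this production goes in M[C, 'c']
C → num: PREDICT = { 'num' }

M[C, 'c'] = C → c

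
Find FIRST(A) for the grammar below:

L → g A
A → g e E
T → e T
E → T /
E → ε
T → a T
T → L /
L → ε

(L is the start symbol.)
From A → g e E:
  - g is a terminal: add 'g' and stop

Collecting: FIRST(A) = { 'g' }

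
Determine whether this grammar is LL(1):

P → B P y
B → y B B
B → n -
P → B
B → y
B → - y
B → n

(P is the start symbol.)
No. Predict set conflict for P: { '-', 'n', 'y' }

Relevant sets:
  FIRST(B) = { '-', 'n', 'y' }

For P:
  PREDICT(P → B P y) = { '-', 'n', 'y' }
  PREDICT(P → B) = { '-', 'n', 'y' }
For B:
  PREDICT(B → y B B) = { 'y' }
  PREDICT(B → n '-') = { 'n' }
  PREDICT(B → y) = { 'y' }
  PREDICT(B → '-' y) = { '-' }
  PREDICT(B → n) = { 'n' }

Conflict found: Predict set conflict for P: { '-', 'n', 'y' }
The grammar is NOT LL(1).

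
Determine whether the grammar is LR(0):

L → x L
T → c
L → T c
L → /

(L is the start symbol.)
A grammar is LR(0) if no state in the canonical LR(0) collection has:
  - both a shift item (dot before a terminal) and a complete item (shift-reduce conflict), or
  - two or more complete items (reduce-reduce conflict; the accept item [L' → L .] counts as a complete item here).

Augment with L' → L and build the canonical LR(0) collection (I0 = CLOSURE({[L' → . L]}), then GOTO on every symbol after a dot until no new states appear). It has 8 states:
  I0: { [L → . /], [L → . T c], [L → . x L], [L' → . L], [T → . c] }  — shift
  I1: { [L → / .] }  — reduce
  I2: { [L' → L .] }  — accept
  I3: { [L → T . c] }  — shift
  I4: { [T → c .] }  — reduce
  I5: { [L → . /], [L → . T c], [L → . x L], [L → x . L], [T → . c] }  — shift
  I6: { [L → x L .] }  — reduce
  I7: { [L → T c .] }  — reduce

Every state is either a pure shift/goto state or contains exactly one complete item and nothing to shift — no conflicts. The grammar is LR(0).

Answer: Yes, the grammar is LR(0)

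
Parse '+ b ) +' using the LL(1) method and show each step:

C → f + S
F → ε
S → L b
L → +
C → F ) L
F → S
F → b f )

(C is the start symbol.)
LL(1) parsing maintains a stack (initially the start symbol over $) and the input. At each step: if the stack top is a terminal, match it against the current input token; if it is a non-terminal N, replace it with the RHS of M[N, lookahead] (the unique production whose predict set contains the lookahead).

Stack is shown with the top on the left.

Stack      Input      Action
----------------------------
C $        + b ) + $  output C → F ) L
F ) L $    + b ) + $  output F → S
S ) L $    + b ) + $  output S → L b
L b ) L $  + b ) + $  output L → +
+ b ) L $  + b ) + $  match '+'
b ) L $    b ) + $    match 'b'
) L $      ) + $      match ')'
L $        + $        output L → +
+ $        + $        match '+'
$          $          accept

The string is accepted.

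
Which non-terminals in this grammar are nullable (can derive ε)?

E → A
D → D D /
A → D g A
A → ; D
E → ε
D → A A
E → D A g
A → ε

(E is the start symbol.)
{ 'A', 'D', 'E' }

A non-terminal is nullable if it can derive ε (the empty string): either it has an ε-production, or it has a production whose right-hand side consists entirely of nullable non-terminals.

ε-productions: E → ε, A → ε
So E, A are immediately nullable.
D → A A: every symbol on the right is nullable, so D is nullable too.
Every non-terminal is now nullable.
Nullable = { 'A', 'D', 'E' }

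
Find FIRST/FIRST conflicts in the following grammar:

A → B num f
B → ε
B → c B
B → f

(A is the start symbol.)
A FIRST/FIRST conflict occurs when two productions N → α and N → β for the same non-terminal have FIRST(α) ∩ FIRST(β) ≠ ∅ (with ε ∈ FIRST of a nullable right-hand side, so two nullable alternatives also conflict).

Productions for B:
  B → ε: FIRST = { ε }
  B → c B: FIRST = { 'c' }
  B → f: FIRST = { 'f' }
A has only one production, so no FIRST/FIRST conflict is possible there.

All alternatives of each non-terminal have pairwise disjoint FIRST sets.

Answer: No FIRST/FIRST conflicts.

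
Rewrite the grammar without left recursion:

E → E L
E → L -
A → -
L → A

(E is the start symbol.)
E is directly left-recursive. The standard transformation for
  A → A α₁ | ... | A α_m | β₁ | ... | β_n
is
  A  → β₁ A' | ... | β_n A'
  A' → α₁ A' | ... | α_m A' | ε

E → L - becomes E → L - E'
E → E L becomes E' → L E'
Add E' → ε

Productions for other non-terminals are unchanged:
  A → -
  L → A

Resulting grammar:
E → L - E'
E' → L E'
E' → ε
A → -
L → A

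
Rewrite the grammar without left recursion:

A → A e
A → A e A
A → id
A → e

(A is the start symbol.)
A is directly left-recursive. The standard transformation for
  A → A α₁ | ... | A α_m | β₁ | ... | β_n
is
  A  → β₁ A' | ... | β_n A'
  A' → α₁ A' | ... | α_m A' | ε

A → id becomes A → id A'
A → e becomes A → e A'
A → A e becomes A' → e A'
A → A e A becomes A' → e A A'
Add A' → ε

Resulting grammar:
A → id A'
A → e A'
A' → e A'
A' → e A A'
A' → ε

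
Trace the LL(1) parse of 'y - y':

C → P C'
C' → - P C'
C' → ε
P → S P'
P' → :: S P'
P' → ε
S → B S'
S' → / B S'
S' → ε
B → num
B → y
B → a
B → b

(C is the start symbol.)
Stack is shown with the top on the left.

Stack         Input    Action
-----------------------------
C $           y - y $  output C → P C'
P C' $        y - y $  output P → S P'
S P' C' $     y - y $  output S → B S'
B S' P' C' $  y - y $  output B → y
y S' P' C' $  y - y $  match 'y'
S' P' C' $    - y $    output S' → ε
P' C' $       - y $    output P' → ε
C' $          - y $    output C' → - P C'
- P C' $      - y $    match '-'
P C' $        y $      output P → S P'
S P' C' $     y $      output S → B S'
B S' P' C' $  y $      output B → y
y S' P' C' $  y $      match 'y'
S' P' C' $    $        output S' → ε
P' C' $       $        output P' → ε
C' $          $        output C' → ε
$             $        accept

The string is accepted.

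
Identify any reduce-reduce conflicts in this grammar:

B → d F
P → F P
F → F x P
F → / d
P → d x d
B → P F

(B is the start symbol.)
No reduce-reduce conflicts

A reduce-reduce conflict occurs when an LR(0) state has two complete items [A → α .] and [B → β .] — both call for a reduction, and with no lookahead the parser cannot choose between them.

Augment with B' → B and build the canonical LR(0) collection (I0 = CLOSURE({[B' → . B]}), then GOTO on every symbol after a dot until no new states appear). It has 15 states:
  I0: { [B → . P F], [B → . d F], [B' → . B], [F → . / d], [F → . F x P], [P → . F P], [P → . d x d] }  — shift
  I1: { [F → / . d] }  — shift
  I2: { [B' → B .] }  — accept
  I3: { [F → . / d], [F → . F x P], [F → F . x P], [P → . F P], [P → . d x d], [P → F . P] }  — shift
  I4: { [B → P . F], [F → . / d], [F → . F x P] }  — shift
  I5: { [B → d . F], [F → . / d], [F → . F x P], [P → d . x d] }  — shift
  I6: { [B → d F .], [F → F . x P] }  — shift, reduce
  I7: { [P → d x . d] }  — shift
  I8: { [P → d x d .] }  — reduce
  I9: { [F → . / d], [F → . F x P], [F → F x . P], [P → . F P], [P → . d x d] }  — shift
  I10: { [F → F x P .] }  — reduce
  I11: { [P → d . x d] }  — shift
  I12: { [B → P F .], [F → F . x P] }  — shift, reduce
  I13: { [P → F P .] }  — reduce
  I14: { [F → / d .] }  — reduce

No state contains more than one complete item.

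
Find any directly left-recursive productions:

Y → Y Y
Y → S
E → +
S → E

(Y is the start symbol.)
Yes, Y is left-recursive

Direct left recursion occurs when N → N α for some non-terminal N (the right-hand side begins with the left-hand side itself).

Y → Y Y: LEFT RECURSIVE (starts with Y)
Y → S: starts with S
E → +: starts with '+'
S → E: starts with E

The grammar has direct left recursion on: Y.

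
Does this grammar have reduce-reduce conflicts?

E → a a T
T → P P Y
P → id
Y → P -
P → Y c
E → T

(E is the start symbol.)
A reduce-reduce conflict occurs when an LR(0) state has two complete items [A → α .] and [B → β .] — both call for a reduction, and with no lookahead the parser cannot choose between them.

Augment with E' → E and build the canonical LR(0) collection (I0 = CLOSURE({[E' → . E]}), then GOTO on every symbol after a dot until no new states appear). It has 14 states:
  I0: { [E → . T], [E → . a a T], [E' → . E], [P → . Y c], [P → . id], [T → . P P Y], [Y → . P -] }  — shift
  I1: { [E' → E .] }  — accept
  I2: { [P → . Y c], [P → . id], [T → P . P Y], [Y → . P -], [Y → P . -] }  — shift
  I3: { [E → T .] }  — reduce
  I4: { [P → Y . c] }  — shift
  I5: { [E → a . a T] }  — shift
  I6: { [P → id .] }  — reduce
  I7: { [E → a a . T], [P → . Y c], [P → . id], [T → . P P Y], [Y → . P -] }  — shift
  I8: { [E → a a T .] }  — reduce
  I9: { [P → Y c .] }  — reduce
  I10: { [Y → P - .] }  — reduce
  I11: { [P → . Y c], [P → . id], [T → P P . Y], [Y → . P -], [Y → P . -] }  — shift
  I12: { [Y → P . -] }  — shift
  I13: { [P → Y . c], [T → P P Y .] }  — shift, reduce

No state contains more than one complete item.

Answer: No reduce-reduce conflicts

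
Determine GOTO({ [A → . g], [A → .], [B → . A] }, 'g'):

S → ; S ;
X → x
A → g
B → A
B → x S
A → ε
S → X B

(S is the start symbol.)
{ [A → g .] }

GOTO(I, 'g') = CLOSURE({ [A → αX.β] : [A → α.Xβ] ∈ I, X = 'g' })

Items with dot before 'g', with the dot advanced:
  [A → . g] → [A → g .]
Closure adds nothing (no advanced item has the dot before a non-terminal).

GOTO = { [A → g .] }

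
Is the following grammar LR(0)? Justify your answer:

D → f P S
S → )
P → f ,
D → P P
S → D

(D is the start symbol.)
Yes, the grammar is LR(0)

A grammar is LR(0) if no state in the canonical LR(0) collection has:
  - both a shift item (dot before a terminal) and a complete item (shift-reduce conflict), or
  - two or more complete items (reduce-reduce conflict; the accept item [D' → D .] counts as a complete item here).

Augment with D' → D and build the canonical LR(0) collection (I0 = CLOSURE({[D' → . D]}), then GOTO on every symbol after a dot until no new states appear). It has 11 states:
  I0: { [D → . P P], [D → . f P S], [D' → . D], [P → . f ,] }  — shift
  I1: { [D' → D .] }  — accept
  I2: { [D → P . P], [P → . f ,] }  — shift
  I3: { [D → f . P S], [P → . f ,], [P → f . ,] }  — shift
  I4: { [P → f , .] }  — reduce
  I5: { [D → . P P], [D → . f P S], [D → f P . S], [P → . f ,], [S → . )], [S → . D] }  — shift
  I6: { [P → f . ,] }  — shift
  I7: { [S → ) .] }  — reduce
  I8: { [S → D .] }  — reduce
  I9: { [D → f P S .] }  — reduce
  I10: { [D → P P .] }  — reduce

Every state is either a pure shift/goto state or contains exactly one complete item and nothing to shift — no conflicts. The grammar is LR(0).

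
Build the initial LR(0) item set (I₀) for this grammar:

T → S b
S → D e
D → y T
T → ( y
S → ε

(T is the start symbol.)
First, augment the grammar with T' → T
I₀ = CLOSURE({ [T' → . T] }):
  [T' → . T] has the dot before T: add [T → . S b], [T → . ( y]
  [T → . S b] has the dot before S: add [S → . D e], [S → .]
  [S → . D e] has the dot before D: add [D → . y T]
No further items can be added.

I₀ = { [D → . y T], [S → . D e], [S → .], [T → . ( y], [T → . S b], [T' → . T] }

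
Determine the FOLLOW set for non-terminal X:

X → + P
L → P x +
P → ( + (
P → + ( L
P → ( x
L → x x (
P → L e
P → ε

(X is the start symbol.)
{ $ }

To compute FOLLOW(X), find every occurrence of X on a right-hand side N → α X β: add FIRST(β) \ {ε}, and if β is empty or nullable also add FOLLOW(N). Iterate to a fixed point.

X is the start symbol, so $ ∈ FOLLOW(X).
X does not occur on any right-hand side.

Taking the union: FOLLOW(X) = { $ }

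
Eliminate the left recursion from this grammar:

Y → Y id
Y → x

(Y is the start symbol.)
Y → x Y'
Y' → id Y'
Y' → ε

Y is directly left-recursive. The standard transformation for
  A → A α₁ | ... | A α_m | β₁ | ... | β_n
is
  A  → β₁ A' | ... | β_n A'
  A' → α₁ A' | ... | α_m A' | ε

Y → x becomes Y → x Y'
Y → Y id becomes Y' → id Y'
Add Y' → ε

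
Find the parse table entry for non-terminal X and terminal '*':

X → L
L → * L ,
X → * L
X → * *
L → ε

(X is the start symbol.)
To find M[X, '*'], we find productions for X where '*' is in the predict set (PREDICT(N → α) = (FIRST(α) \ {ε}) ∪ (FOLLOW(N) if α ⇒* ε)).

Relevant sets:
  FIRST(L) = { '*', ε }
  FOLLOW(X) = { $ }

X → L: PREDICT = { $, '*' }
  '*' is in predict set, so this production goes in M[X, '*']
X → * L: PREDICT = { '*' }
  '*' is in predict set, so this production goes in M[X, '*']
X → * *: PREDICT = { '*' }
  '*' is in predict set, so this production goes in M[X, '*']

M[X, '*'] = X → L, X → * L, X → * *  (a multiply-defined cell — the grammar is not LL(1))

Answer: X → L, X → * L, X → * *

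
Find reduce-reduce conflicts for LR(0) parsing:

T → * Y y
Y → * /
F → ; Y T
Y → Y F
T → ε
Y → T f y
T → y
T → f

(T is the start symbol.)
A reduce-reduce conflict occurs when an LR(0) state has two complete items [A → α .] and [B → β .] — both call for a reduction, and with no lookahead the parser cannot choose between them.

Augment with T' → T and build the canonical LR(0) collection (I0 = CLOSURE({[T' → . T]}), then GOTO on every symbol after a dot until no new states appear). It has 16 states:
  I0: { [T → . * Y y], [T → . f], [T → . y], [T → .], [T' → . T] }  — shift, reduce
  I1: { [T → * . Y y], [T → . * Y y], [T → . f], [T → . y], [T → .], [Y → . * /], [Y → . T f y], [Y → . Y F] }  — shift, reduce
  I2: { [T' → T .] }  — accept
  I3: { [T → f .] }  — reduce
  I4: { [T → y .] }  — reduce
  I5: { [T → * . Y y], [T → . * Y y], [T → . f], [T → . y], [T → .], [Y → * . /], [Y → . * /], [Y → . T f y], [Y → . Y F] }  — shift, reduce
  I6: { [Y → T . f y] }  — shift
  I7: { [F → . ; Y T], [T → * Y . y], [Y → Y . F] }  — shift
  I8: { [F → ; . Y T], [T → . * Y y], [T → . f], [T → . y], [T → .], [Y → . * /], [Y → . T f y], [Y → . Y F] }  — shift, reduce
  I9: { [Y → Y F .] }  — reduce
  I10: { [T → * Y y .] }  — reduce
  I11: { [F → . ; Y T], [F → ; Y . T], [T → . * Y y], [T → . f], [T → . y], [T → .], [Y → Y . F] }  — shift, reduce
  I12: { [F → ; Y T .] }  — reduce
  I13: { [Y → T f . y] }  — shift
  I14: { [Y → T f y .] }  — reduce
  I15: { [Y → * / .] }  — reduce

No state contains more than one complete item.

Answer: No reduce-reduce conflicts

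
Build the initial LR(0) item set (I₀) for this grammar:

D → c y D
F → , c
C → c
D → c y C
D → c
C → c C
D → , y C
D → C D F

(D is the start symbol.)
First, augment the grammar with D' → D
I₀ = CLOSURE({ [D' → . D] }):
  [D' → . D] has the dot before D: add [D → . c y D], [D → . c y C], [D → . c], [D → . , y C], [D → . C D F]
  [D → . C D F] has the dot before C: add [C → . c], [C → . c C]
No further items can be added.

I₀ = { [C → . c C], [C → . c], [D → . , y C], [D → . C D F], [D → . c y C], [D → . c y D], [D → . c], [D' → . D] }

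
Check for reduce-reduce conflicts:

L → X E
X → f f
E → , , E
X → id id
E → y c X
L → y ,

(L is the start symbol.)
No reduce-reduce conflicts

A reduce-reduce conflict occurs when an LR(0) state has two complete items [A → α .] and [B → β .] — both call for a reduction, and with no lookahead the parser cannot choose between them.

Augment with L' → L and build the canonical LR(0) collection (I0 = CLOSURE({[L' → . L]}), then GOTO on every symbol after a dot until no new states appear). It has 16 states:
  I0: { [L → . X E], [L → . y ,], [L' → . L], [X → . f f], [X → . id id] }  — shift
  I1: { [L' → L .] }  — accept
  I2: { [E → . , , E], [E → . y c X], [L → X . E] }  — shift
  I3: { [X → f . f] }  — shift
  I4: { [X → id . id] }  — shift
  I5: { [L → y . ,] }  — shift
  I6: { [L → y , .] }  — reduce
  I7: { [X → id id .] }  — reduce
  I8: { [X → f f .] }  — reduce
  I9: { [E → , . , E] }  — shift
  I10: { [L → X E .] }  — reduce
  I11: { [E → y . c X] }  — shift
  I12: { [E → y c . X], [X → . f f], [X → . id id] }  — shift
  I13: { [E → y c X .] }  — reduce
  I14: { [E → , , . E], [E → . , , E], [E → . y c X] }  — shift
  I15: { [E → , , E .] }  — reduce

No state contains more than one complete item.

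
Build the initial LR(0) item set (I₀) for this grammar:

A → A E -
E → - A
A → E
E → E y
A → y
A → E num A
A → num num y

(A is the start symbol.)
{ [A → . A E -], [A → . E num A], [A → . E], [A → . num num y], [A → . y], [A' → . A], [E → . - A], [E → . E y] }

First, augment the grammar with A' → A
I₀ = CLOSURE({ [A' → . A] }):
  [A' → . A] has the dot before A: add [A → . A E -], [A → . E], [A → . y], [A → . E num A], [A → . num num y]
  [A → . E] has the dot before E: add [E → . - A], [E → . E y]
No further items can be added.

I₀ = { [A → . A E -], [A → . E num A], [A → . E], [A → . num num y], [A → . y], [A' → . A], [E → . - A], [E → . E y] }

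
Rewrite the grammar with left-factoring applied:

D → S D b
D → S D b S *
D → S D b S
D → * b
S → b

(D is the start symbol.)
Left-factoring transforms A → αβ₁ | αβ₂ into A → αA' and A' → β₁ | β₂
(α is the longest common prefix among the alternatives). Repeat until
no nonterminal has two alternatives with a common prefix.

Round 1: D has alternatives sharing prefix 'S D b'. Introduce D': D → S D b D'
  Add: D' → ε
  Add: D' → S *
  Add: D' → S

Round 2: D' has alternatives sharing prefix 'S'. Introduce D'': D' → S D''
  Add: D'' → *
  Add: D'' → ε

No remaining common prefixes — done.

Resulting grammar:
D → S D b D'
D' → ε
D' → S D''
D'' → *
D'' → ε
D → * b
S → b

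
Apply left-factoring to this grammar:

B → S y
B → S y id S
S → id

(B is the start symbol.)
B → S y B'
B' → ε
B' → id S
S → id

Left-factoring transforms A → αβ₁ | αβ₂ into A → αA' and A' → β₁ | β₂
(α is the longest common prefix among the alternatives). Repeat until
no nonterminal has two alternatives with a common prefix.

Round 1: B has alternatives sharing prefix 'S y'. Introduce B': B → S y B'
  Add: B' → ε
  Add: B' → id S

No remaining common prefixes — done.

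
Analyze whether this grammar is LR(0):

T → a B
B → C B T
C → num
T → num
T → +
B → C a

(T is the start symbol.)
Yes, the grammar is LR(0)

A grammar is LR(0) if no state in the canonical LR(0) collection has:
  - both a shift item (dot before a terminal) and a complete item (shift-reduce conflict), or
  - two or more complete items (reduce-reduce conflict; the accept item [T' → T .] counts as a complete item here).

Augment with T' → T and build the canonical LR(0) collection (I0 = CLOSURE({[T' → . T]}), then GOTO on every symbol after a dot until no new states appear). It has 11 states:
  I0: { [T → . +], [T → . a B], [T → . num], [T' → . T] }  — shift
  I1: { [T → + .] }  — reduce
  I2: { [T' → T .] }  — accept
  I3: { [B → . C B T], [B → . C a], [C → . num], [T → a . B] }  — shift
  I4: { [T → num .] }  — reduce
  I5: { [T → a B .] }  — reduce
  I6: { [B → . C B T], [B → . C a], [B → C . B T], [B → C . a], [C → . num] }  — shift
  I7: { [C → num .] }  — reduce
  I8: { [B → C B . T], [T → . +], [T → . a B], [T → . num] }  — shift
  I9: { [B → C a .] }  — reduce
  I10: { [B → C B T .] }  — reduce

Every state is either a pure shift/goto state or contains exactly one complete item and nothing to shift — no conflicts. The grammar is LR(0).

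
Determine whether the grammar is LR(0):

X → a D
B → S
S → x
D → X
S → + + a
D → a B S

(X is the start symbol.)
Yes, the grammar is LR(0)

A grammar is LR(0) if no state in the canonical LR(0) collection has:
  - both a shift item (dot before a terminal) and a complete item (shift-reduce conflict), or
  - two or more complete items (reduce-reduce conflict; the accept item [X' → X .] counts as a complete item here).

Augment with X' → X and build the canonical LR(0) collection (I0 = CLOSURE({[X' → . X]}), then GOTO on every symbol after a dot until no new states appear). It has 13 states:
  I0: { [X → . a D], [X' → . X] }  — shift
  I1: { [X' → X .] }  — accept
  I2: { [D → . X], [D → . a B S], [X → . a D], [X → a . D] }  — shift
  I3: { [X → a D .] }  — reduce
  I4: { [D → X .] }  — reduce
  I5: { [B → . S], [D → . X], [D → . a B S], [D → a . B S], [S → . + + a], [S → . x], [X → . a D], [X → a . D] }  — shift
  I6: { [S → + . + a] }  — shift
  I7: { [D → a B . S], [S → . + + a], [S → . x] }  — shift
  I8: { [B → S .] }  — reduce
  I9: { [S → x .] }  — reduce
  I10: { [D → a B S .] }  — reduce
  I11: { [S → + + . a] }  — shift
  I12: { [S → + + a .] }  — reduce

Every state is either a pure shift/goto state or contains exactly one complete item and nothing to shift — no conflicts. The grammar is LR(0).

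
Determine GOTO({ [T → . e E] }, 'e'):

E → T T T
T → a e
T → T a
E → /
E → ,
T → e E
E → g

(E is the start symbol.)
GOTO(I, 'e') = CLOSURE({ [A → αX.β] : [A → α.Xβ] ∈ I, X = 'e' })

Items with dot before 'e', with the dot advanced:
  [T → . e E] → [T → e . E]
Closure of the advanced items:
  [T → e . E] has the dot before E: add [E → . T T T], [E → . /], [E → . ,], [E → . g]
  [E → . T T T] has the dot before T: add [T → . a e], [T → . T a], [T → . e E]

GOTO = { [E → . ,], [E → . /], [E → . T T T], [E → . g], [T → . T a], [T → . a e], [T → . e E], [T → e . E] }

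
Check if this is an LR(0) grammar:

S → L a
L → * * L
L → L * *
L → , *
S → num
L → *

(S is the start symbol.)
A grammar is LR(0) if no state in the canonical LR(0) collection has:
  - both a shift item (dot before a terminal) and a complete item (shift-reduce conflict), or
  - two or more complete items (reduce-reduce conflict; the accept item [S' → S .] counts as a complete item here).

Augment with S' → S and build the canonical LR(0) collection (I0 = CLOSURE({[S' → . S]}), then GOTO on every symbol after a dot until no new states appear). It has 12 states:
  I0: { [L → . * * L], [L → . *], [L → . , *], [L → . L * *], [S → . L a], [S → . num], [S' → . S] }  — shift
  I1: { [L → * . * L], [L → * .] }  — shift, reduce
  I2: { [L → , . *] }  — shift
  I3: { [L → L . * *], [S → L . a] }  — shift
  I4: { [S' → S .] }  — accept
  I5: { [S → num .] }  — reduce
  I6: { [L → L * . *] }  — shift
  I7: { [S → L a .] }  — reduce
  I8: { [L → L * * .] }  — reduce
  I9: { [L → , * .] }  — reduce
  I10: { [L → * * . L], [L → . * * L], [L → . *], [L → . , *], [L → . L * *] }  — shift
  I11: { [L → * * L .], [L → L . * *] }  — shift, reduce

Conflict in state I1:
  Shift-reduce conflict between [L → * .] and [L → * . * L]
So the grammar is NOT LR(0).

Answer: No. Shift-reduce conflict between [L → * .] and [L → * . * L]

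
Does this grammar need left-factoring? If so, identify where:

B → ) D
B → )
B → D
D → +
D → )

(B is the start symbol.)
Yes, B has productions with common prefix ')'

Left-factoring is needed when two productions for the same non-terminal
share a common prefix on the right-hand side.

Productions for B:
  B → ) D
  B → )
  B → D
Productions for D:
  D → +
  D → )

Found common prefix ')' in productions for B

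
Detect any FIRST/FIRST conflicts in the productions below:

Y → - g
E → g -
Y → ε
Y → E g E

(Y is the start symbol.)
No FIRST/FIRST conflicts.

FIRST sets of the non-terminals at (or reachable through a nullable prefix from) the front of some alternative:
  FIRST(E) = { 'g' }

Productions for Y:
  Y → - g: FIRST = { '-' }
  Y → ε: FIRST = { ε }
  Y → E g E: FIRST = { 'g' }
E has only one production, so no FIRST/FIRST conflict is possible there.

All alternatives of each non-terminal have pairwise disjoint FIRST sets.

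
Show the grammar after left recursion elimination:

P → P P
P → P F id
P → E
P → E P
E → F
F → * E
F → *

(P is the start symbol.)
P → E P'
P → E P P'
P' → P P'
P' → F id P'
P' → ε
E → F
F → * E
F → *

P is directly left-recursive. The standard transformation for
  A → A α₁ | ... | A α_m | β₁ | ... | β_n
is
  A  → β₁ A' | ... | β_n A'
  A' → α₁ A' | ... | α_m A' | ε

P → E becomes P → E P'
P → E P becomes P → E P P'
P → P P becomes P' → P P'
P → P F id becomes P' → F id P'
Add P' → ε

Productions for other non-terminals are unchanged:
  E → F
  F → * E
  F → *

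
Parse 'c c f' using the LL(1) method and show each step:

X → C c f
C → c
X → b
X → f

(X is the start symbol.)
LL(1) parsing maintains a stack (initially the start symbol over $) and the input. At each step: if the stack top is a terminal, match it against the current input token; if it is a non-terminal N, replace it with the RHS of M[N, lookahead] (the unique production whose predict set contains the lookahead).

Stack is shown with the top on the left.

Stack    Input    Action
------------------------
X $      c c f $  output X → C c f
C c f $  c c f $  output C → c
c c f $  c c f $  match 'c'
c f $    c f $    match 'c'
f $      f $      match 'f'
$        $        accept

The string is accepted.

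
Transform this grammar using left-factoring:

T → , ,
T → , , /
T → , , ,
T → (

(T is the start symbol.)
Left-factoring transforms A → αβ₁ | αβ₂ into A → αA' and A' → β₁ | β₂
(α is the longest common prefix among the alternatives). Repeat until
no nonterminal has two alternatives with a common prefix.

Round 1: T has alternatives sharing prefix ', ,'. Introduce T': T → , , T'
  Add: T' → ε
  Add: T' → /
  Add: T' → ,

No remaining common prefixes — done.

Resulting grammar:
T → , , T'
T' → ε
T' → /
T' → ,
T → (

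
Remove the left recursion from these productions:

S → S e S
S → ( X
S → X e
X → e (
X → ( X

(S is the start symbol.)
S is directly left-recursive. The standard transformation for
  A → A α₁ | ... | A α_m | β₁ | ... | β_n
is
  A  → β₁ A' | ... | β_n A'
  A' → α₁ A' | ... | α_m A' | ε

S → ( X becomes S → ( X S'
S → X e becomes S → X e S'
S → S e S becomes S' → e S S'
Add S' → ε

Productions for other non-terminals are unchanged:
  X → e (
  X → ( X

Resulting grammar:
S → ( X S'
S → X e S'
S' → e S S'
S' → ε
X → e (
X → ( X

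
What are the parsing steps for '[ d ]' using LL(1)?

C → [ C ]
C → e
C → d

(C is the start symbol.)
Stack is shown with the top on the left.

Stack    Input    Action
------------------------
C $      [ d ] $  output C → [ C ]
[ C ] $  [ d ] $  match '['
C ] $    d ] $    output C → d
d ] $    d ] $    match 'd'
] $      ] $      match ']'
$        $        accept

The string is accepted.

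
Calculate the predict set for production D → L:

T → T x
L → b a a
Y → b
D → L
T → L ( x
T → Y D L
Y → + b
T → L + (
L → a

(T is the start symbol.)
PREDICT(D → L) = (FIRST(RHS) \ {ε}) ∪ (FOLLOW(D) if ε ∈ FIRST(RHS), i.e. RHS ⇒* ε)
FIRST(L) = { 'a', 'b' }
FIRST(L) = { 'a', 'b' }
ε ∉ FIRST(L), so FOLLOW(D) is not added.
PREDICT(D → L) = { 'a', 'b' }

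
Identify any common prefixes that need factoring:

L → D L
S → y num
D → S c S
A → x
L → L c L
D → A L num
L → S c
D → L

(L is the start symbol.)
Left-factoring is needed when two productions for the same non-terminal
share a common prefix on the right-hand side.

Productions for L:
  L → D L
  L → L c L
  L → S c
Productions for D:
  D → S c S
  D → A L num
  D → L

No common prefixes found.

Answer: No, left-factoring is not needed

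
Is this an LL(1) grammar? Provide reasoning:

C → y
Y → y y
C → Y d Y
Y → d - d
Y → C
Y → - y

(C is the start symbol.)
No. Predict set conflict for C: { 'y' }

A grammar is LL(1) if for each non-terminal N with multiple productions, the predict sets of those productions are pairwise disjoint, where PREDICT(N → α) = (FIRST(α) \ {ε}) ∪ (FOLLOW(N) if α ⇒* ε).

Relevant sets:
  FIRST(Y) = { '-', 'd', 'y' }
  FIRST(C) = { '-', 'd', 'y' }

For C:
  PREDICT(C → y) = { 'y' }
  PREDICT(C → Y d Y) = { '-', 'd', 'y' }
For Y:
  PREDICT(Y → y y) = { 'y' }
  PREDICT(Y → d '-' d) = { 'd' }
  PREDICT(Y → C) = { '-', 'd', 'y' }
  PREDICT(Y → '-' y) = { '-' }

Conflict found: Predict set conflict for C: { 'y' }
The grammar is NOT LL(1).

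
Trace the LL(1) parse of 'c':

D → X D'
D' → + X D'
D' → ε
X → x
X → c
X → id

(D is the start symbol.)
LL(1) parsing maintains a stack (initially the start symbol over $) and the input. At each step: if the stack top is a terminal, match it against the current input token; if it is a non-terminal N, replace it with the RHS of M[N, lookahead] (the unique production whose predict set contains the lookahead).

Stack is shown with the top on the left.

Stack   Input  Action
---------------------
D $     c $    output D → X D'
X D' $  c $    output X → c
c D' $  c $    match 'c'
D' $    $      output D' → ε
$       $      accept

The string is accepted.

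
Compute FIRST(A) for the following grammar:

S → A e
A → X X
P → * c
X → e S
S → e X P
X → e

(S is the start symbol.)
To compute FIRST(A), examine every production with A on the left-hand side, reading each right-hand side left to right until a non-nullable symbol is reached.

FIRST sets of the other non-terminals involved (by the same procedure, iterated to a fixed point):
  FIRST(X) = { 'e' }

From A → X X:
  - X is a non-terminal: add FIRST(X) \ {ε} = { 'e' }
    X is not nullable, so stop

Collecting: FIRST(A) = { 'e' }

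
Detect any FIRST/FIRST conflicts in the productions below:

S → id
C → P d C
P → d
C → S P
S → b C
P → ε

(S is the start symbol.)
No FIRST/FIRST conflicts.

FIRST sets of the non-terminals at (or reachable through a nullable prefix from) the front of some alternative:
  FIRST(P) = { 'd', ε }
  FIRST(S) = { 'b', 'id' }

Productions for S:
  S → id: FIRST = { 'id' }
  S → b C: FIRST = { 'b' }
Productions for C:
  C → P d C: FIRST = { 'd' }
  C → S P: FIRST = { 'b', 'id' }
Productions for P:
  P → d: FIRST = { 'd' }
  P → ε: FIRST = { ε }

All alternatives of each non-terminal have pairwise disjoint FIRST sets.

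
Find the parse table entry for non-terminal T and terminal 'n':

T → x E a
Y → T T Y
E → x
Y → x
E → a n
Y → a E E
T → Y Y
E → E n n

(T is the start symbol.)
To find M[T, 'n'], we find productions for T where 'n' is in the predict set (PREDICT(N → α) = (FIRST(α) \ {ε}) ∪ (FOLLOW(N) if α ⇒* ε)).

Relevant sets:
  FIRST(Y) = { 'a', 'x' }

T → x E a: PREDICT = { 'x' }
T → Y Y: PREDICT = { 'a', 'x' }

M[T, 'n'] is empty (no production applies)

Answer: Empty (error entry)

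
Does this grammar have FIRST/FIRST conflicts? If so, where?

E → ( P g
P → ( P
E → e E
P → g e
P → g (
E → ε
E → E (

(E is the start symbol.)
Yes. E → '(' P g / E → E '(' on { '(' }; E → e E / E → E '(' on { 'e' }; P → g e / P → g '(' on { 'g' }

FIRST sets of the non-terminals at (or reachable through a nullable prefix from) the front of some alternative:
  FIRST(E) = { '(', 'e', ε }

Productions for E:
  E → ( P g: FIRST = { '(' }
  E → e E: FIRST = { 'e' }
  E → ε: FIRST = { ε }
  E → E (: FIRST = { '(', 'e' }
Productions for P:
  P → ( P: FIRST = { '(' }
  P → g e: FIRST = { 'g' }
  P → g (: FIRST = { 'g' }

Conflict for E: E → ( P g and E → E (
  Overlap: { '(' }
Conflict for E: E → e E and E → E (
  Overlap: { 'e' }
Conflict for P: P → g e and P → g (
  Overlap: { 'g' }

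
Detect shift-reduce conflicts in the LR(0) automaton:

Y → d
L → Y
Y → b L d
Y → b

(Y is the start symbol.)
A shift-reduce conflict occurs when an LR(0) state has both:
  - a complete (reduce) item [A → α .] (dot at the end), and
  - a shift item [B → β . c γ] (dot before a terminal).

Augment with Y' → Y and build the canonical LR(0) collection (I0 = CLOSURE({[Y' → . Y]}), then GOTO on every symbol after a dot until no new states appear). It has 7 states:
  I0: { [Y → . b L d], [Y → . b], [Y → . d], [Y' → . Y] }  — shift
  I1: { [Y' → Y .] }  — accept
  I2: { [L → . Y], [Y → . b L d], [Y → . b], [Y → . d], [Y → b . L d], [Y → b .] }  — shift, reduce
  I3: { [Y → d .] }  — reduce
  I4: { [Y → b L . d] }  — shift
  I5: { [L → Y .] }  — reduce
  I6: { [Y → b L d .] }  — reduce

I2 contains reduce item [Y → b .] and shift items [Y → . b], [Y → . b L d], [Y → . d] — shift-reduce conflict.

Answer: Yes — I2: [Y → b .] vs [Y → . b]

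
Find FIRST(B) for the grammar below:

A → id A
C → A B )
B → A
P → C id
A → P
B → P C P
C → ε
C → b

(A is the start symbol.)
{ 'b', 'id' }

To compute FIRST(B), examine every production with B on the left-hand side, reading each right-hand side left to right until a non-nullable symbol is reached.

FIRST sets of the other non-terminals involved (by the same procedure, iterated to a fixed point):
  FIRST(A) = { 'b', 'id' }
  FIRST(P) = { 'b', 'id' }

From B → A:
  - A is a non-terminal: add FIRST(A) \ {ε} = { 'b', 'id' }
    A is not nullable, so stop
From B → P C P:
  - P is a non-terminal: add FIRST(P) \ {ε} = { 'b', 'id' }
    P is not nullable, so stop

Collecting: FIRST(B) = { 'b', 'id' }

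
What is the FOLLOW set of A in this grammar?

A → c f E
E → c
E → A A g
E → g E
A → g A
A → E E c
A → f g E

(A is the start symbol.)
{ $, 'c', 'f', 'g' }

A is the start symbol, so $ ∈ FOLLOW(A).
In E → A A g: A is followed by A g, add FIRST(A g) \ {ε} = { 'c', 'f', 'g' }
In E → A A g: A is followed by g, add FIRST(g) \ {ε} = { 'g' }
In A → g A: A is at the end; this adds FOLLOW(A) to itself — nothing new

Taking the union: FOLLOW(A) = { $, 'c', 'f', 'g' }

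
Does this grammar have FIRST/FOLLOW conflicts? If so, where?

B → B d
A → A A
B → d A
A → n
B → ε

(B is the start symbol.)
Yes. B → B d with FOLLOW(B) on { 'd' }; B → d A with FOLLOW(B) on { 'd' }

A FIRST/FOLLOW conflict occurs when a non-terminal N has a nullable alternative N → β (β ⇒* ε) and another alternative N → α with FIRST(α) ∩ FOLLOW(N) ≠ ∅: on such a lookahead the parser cannot decide between expanding α and letting N vanish via β.

Nullable non-terminals: B.
FIRST sets used below: FIRST(B) = { 'd', ε }

B: nullable alternative(s) B → ε; FOLLOW(B) = { $, 'd' }
  B → B d: FIRST \ {ε} = { 'd' } — overlaps FOLLOW(B) on { 'd' }: CONFLICT
  B → d A: FIRST \ {ε} = { 'd' } — overlaps FOLLOW(B) on { 'd' }: CONFLICT
  B → ε: FIRST \ {ε} = { } — this is the only nullable alternative, skip

A has no nullable alternative, so no FIRST/FOLLOW check is needed there.

So the grammar has 2 FIRST/FOLLOW conflicts (marked CONFLICT above).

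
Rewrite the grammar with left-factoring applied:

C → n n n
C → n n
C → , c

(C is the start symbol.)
C → n n C'
C' → n
C' → ε
C → , c

Left-factoring transforms A → αβ₁ | αβ₂ into A → αA' and A' → β₁ | β₂
(α is the longest common prefix among the alternatives). Repeat until
no nonterminal has two alternatives with a common prefix.

Round 1: C has alternatives sharing prefix 'n n'. Introduce C': C → n n C'
  Add: C' → n
  Add: C' → ε

No remaining common prefixes — done.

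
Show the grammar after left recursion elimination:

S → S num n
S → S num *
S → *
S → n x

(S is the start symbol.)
S → * S'
S → n x S'
S' → num n S'
S' → num * S'
S' → ε

S is directly left-recursive. The standard transformation for
  A → A α₁ | ... | A α_m | β₁ | ... | β_n
is
  A  → β₁ A' | ... | β_n A'
  A' → α₁ A' | ... | α_m A' | ε

S → * becomes S → * S'
S → n x becomes S → n x S'
S → S num n becomes S' → num n S'
S → S num * becomes S' → num * S'
Add S' → ε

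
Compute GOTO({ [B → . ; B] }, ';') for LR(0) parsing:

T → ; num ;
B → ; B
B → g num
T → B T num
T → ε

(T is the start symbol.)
GOTO(I, ';') = CLOSURE({ [A → αX.β] : [A → α.Xβ] ∈ I, X = ';' })

Items with dot before ';', with the dot advanced:
  [B → . ; B] → [B → ; . B]
Closure of the advanced items:
  [B → ; . B] has the dot before B: add [B → . ; B], [B → . g num]

GOTO = { [B → . ; B], [B → . g num], [B → ; . B] }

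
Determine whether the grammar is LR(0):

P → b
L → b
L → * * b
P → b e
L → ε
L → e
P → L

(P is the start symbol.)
A grammar is LR(0) if no state in the canonical LR(0) collection has:
  - both a shift item (dot before a terminal) and a complete item (shift-reduce conflict), or
  - two or more complete items (reduce-reduce conflict; the accept item [P' → P .] counts as a complete item here).

Augment with P' → P and build the canonical LR(0) collection (I0 = CLOSURE({[P' → . P]}), then GOTO on every symbol after a dot until no new states appear). It has 9 states:
  I0: { [L → . * * b], [L → . b], [L → . e], [L → .], [P → . L], [P → . b e], [P → . b], [P' → . P] }  — shift, reduce
  I1: { [L → * . * b] }  — shift
  I2: { [P → L .] }  — reduce
  I3: { [P' → P .] }  — accept
  I4: { [L → b .], [P → b . e], [P → b .] }  — shift, 2 reduces
  I5: { [L → e .] }  — reduce
  I6: { [P → b e .] }  — reduce
  I7: { [L → * * . b] }  — shift
  I8: { [L → * * b .] }  — reduce

Conflict in state I0:
  Shift-reduce conflict between [L → .] and [L → . * * b]
So the grammar is NOT LR(0).

Answer: No. Shift-reduce conflict between [L → .] and [L → . * * b]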